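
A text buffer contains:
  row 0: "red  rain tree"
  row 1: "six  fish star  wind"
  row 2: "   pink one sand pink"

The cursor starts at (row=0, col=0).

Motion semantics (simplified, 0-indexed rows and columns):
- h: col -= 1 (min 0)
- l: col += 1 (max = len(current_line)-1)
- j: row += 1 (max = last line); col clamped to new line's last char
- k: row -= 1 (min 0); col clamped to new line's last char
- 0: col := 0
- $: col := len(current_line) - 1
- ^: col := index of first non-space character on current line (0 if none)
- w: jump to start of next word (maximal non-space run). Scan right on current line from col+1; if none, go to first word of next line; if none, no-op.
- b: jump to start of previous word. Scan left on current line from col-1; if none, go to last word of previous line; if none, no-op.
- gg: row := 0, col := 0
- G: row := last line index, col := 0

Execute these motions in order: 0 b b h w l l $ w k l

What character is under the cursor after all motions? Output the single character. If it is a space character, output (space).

After 1 (0): row=0 col=0 char='r'
After 2 (b): row=0 col=0 char='r'
After 3 (b): row=0 col=0 char='r'
After 4 (h): row=0 col=0 char='r'
After 5 (w): row=0 col=5 char='r'
After 6 (l): row=0 col=6 char='a'
After 7 (l): row=0 col=7 char='i'
After 8 ($): row=0 col=13 char='e'
After 9 (w): row=1 col=0 char='s'
After 10 (k): row=0 col=0 char='r'
After 11 (l): row=0 col=1 char='e'

Answer: e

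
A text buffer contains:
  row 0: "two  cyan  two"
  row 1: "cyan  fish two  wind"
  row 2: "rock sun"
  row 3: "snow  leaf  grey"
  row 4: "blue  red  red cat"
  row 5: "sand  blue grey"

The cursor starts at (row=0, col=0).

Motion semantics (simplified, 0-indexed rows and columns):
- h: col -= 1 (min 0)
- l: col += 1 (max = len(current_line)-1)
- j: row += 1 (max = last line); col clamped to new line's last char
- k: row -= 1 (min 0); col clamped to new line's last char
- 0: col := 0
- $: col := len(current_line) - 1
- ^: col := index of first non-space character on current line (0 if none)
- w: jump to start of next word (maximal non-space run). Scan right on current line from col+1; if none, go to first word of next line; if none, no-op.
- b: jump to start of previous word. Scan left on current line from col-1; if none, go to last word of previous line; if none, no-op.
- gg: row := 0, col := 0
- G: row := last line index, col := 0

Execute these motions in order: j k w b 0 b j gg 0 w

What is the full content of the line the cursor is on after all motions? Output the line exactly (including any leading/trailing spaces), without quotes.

After 1 (j): row=1 col=0 char='c'
After 2 (k): row=0 col=0 char='t'
After 3 (w): row=0 col=5 char='c'
After 4 (b): row=0 col=0 char='t'
After 5 (0): row=0 col=0 char='t'
After 6 (b): row=0 col=0 char='t'
After 7 (j): row=1 col=0 char='c'
After 8 (gg): row=0 col=0 char='t'
After 9 (0): row=0 col=0 char='t'
After 10 (w): row=0 col=5 char='c'

Answer: two  cyan  two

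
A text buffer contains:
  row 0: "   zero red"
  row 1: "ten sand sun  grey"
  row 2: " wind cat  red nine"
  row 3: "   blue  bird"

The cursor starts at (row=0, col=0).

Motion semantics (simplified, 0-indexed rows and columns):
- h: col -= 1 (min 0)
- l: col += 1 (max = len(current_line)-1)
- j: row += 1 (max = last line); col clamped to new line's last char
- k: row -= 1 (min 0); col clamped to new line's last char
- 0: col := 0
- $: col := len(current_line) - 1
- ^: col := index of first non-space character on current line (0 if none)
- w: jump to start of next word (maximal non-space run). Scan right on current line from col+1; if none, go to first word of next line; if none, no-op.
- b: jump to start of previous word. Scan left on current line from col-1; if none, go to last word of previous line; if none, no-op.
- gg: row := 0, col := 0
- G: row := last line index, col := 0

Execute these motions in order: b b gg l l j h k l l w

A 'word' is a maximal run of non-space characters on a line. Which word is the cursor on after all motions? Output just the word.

Answer: red

Derivation:
After 1 (b): row=0 col=0 char='_'
After 2 (b): row=0 col=0 char='_'
After 3 (gg): row=0 col=0 char='_'
After 4 (l): row=0 col=1 char='_'
After 5 (l): row=0 col=2 char='_'
After 6 (j): row=1 col=2 char='n'
After 7 (h): row=1 col=1 char='e'
After 8 (k): row=0 col=1 char='_'
After 9 (l): row=0 col=2 char='_'
After 10 (l): row=0 col=3 char='z'
After 11 (w): row=0 col=8 char='r'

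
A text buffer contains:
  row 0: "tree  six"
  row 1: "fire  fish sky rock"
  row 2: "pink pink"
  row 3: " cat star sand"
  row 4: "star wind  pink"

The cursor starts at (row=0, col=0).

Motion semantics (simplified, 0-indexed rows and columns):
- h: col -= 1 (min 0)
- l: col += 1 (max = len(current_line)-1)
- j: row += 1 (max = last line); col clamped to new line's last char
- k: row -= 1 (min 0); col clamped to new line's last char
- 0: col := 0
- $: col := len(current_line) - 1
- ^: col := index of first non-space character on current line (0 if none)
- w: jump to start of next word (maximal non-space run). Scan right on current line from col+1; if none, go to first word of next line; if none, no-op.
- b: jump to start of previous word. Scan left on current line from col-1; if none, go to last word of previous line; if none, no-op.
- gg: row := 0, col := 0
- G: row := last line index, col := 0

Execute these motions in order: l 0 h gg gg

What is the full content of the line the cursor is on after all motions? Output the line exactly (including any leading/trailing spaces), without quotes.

Answer: tree  six

Derivation:
After 1 (l): row=0 col=1 char='r'
After 2 (0): row=0 col=0 char='t'
After 3 (h): row=0 col=0 char='t'
After 4 (gg): row=0 col=0 char='t'
After 5 (gg): row=0 col=0 char='t'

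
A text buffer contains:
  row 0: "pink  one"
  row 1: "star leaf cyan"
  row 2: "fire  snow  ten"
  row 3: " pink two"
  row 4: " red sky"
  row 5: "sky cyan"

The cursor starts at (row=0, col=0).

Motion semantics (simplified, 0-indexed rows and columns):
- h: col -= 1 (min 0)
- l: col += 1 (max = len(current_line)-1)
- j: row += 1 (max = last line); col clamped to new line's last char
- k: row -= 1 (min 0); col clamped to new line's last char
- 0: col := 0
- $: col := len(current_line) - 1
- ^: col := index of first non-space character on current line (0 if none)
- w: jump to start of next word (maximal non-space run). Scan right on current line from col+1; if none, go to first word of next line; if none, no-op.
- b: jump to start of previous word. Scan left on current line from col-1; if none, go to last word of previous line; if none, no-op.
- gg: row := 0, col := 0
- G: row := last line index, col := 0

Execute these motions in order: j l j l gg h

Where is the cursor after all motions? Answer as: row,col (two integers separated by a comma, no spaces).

Answer: 0,0

Derivation:
After 1 (j): row=1 col=0 char='s'
After 2 (l): row=1 col=1 char='t'
After 3 (j): row=2 col=1 char='i'
After 4 (l): row=2 col=2 char='r'
After 5 (gg): row=0 col=0 char='p'
After 6 (h): row=0 col=0 char='p'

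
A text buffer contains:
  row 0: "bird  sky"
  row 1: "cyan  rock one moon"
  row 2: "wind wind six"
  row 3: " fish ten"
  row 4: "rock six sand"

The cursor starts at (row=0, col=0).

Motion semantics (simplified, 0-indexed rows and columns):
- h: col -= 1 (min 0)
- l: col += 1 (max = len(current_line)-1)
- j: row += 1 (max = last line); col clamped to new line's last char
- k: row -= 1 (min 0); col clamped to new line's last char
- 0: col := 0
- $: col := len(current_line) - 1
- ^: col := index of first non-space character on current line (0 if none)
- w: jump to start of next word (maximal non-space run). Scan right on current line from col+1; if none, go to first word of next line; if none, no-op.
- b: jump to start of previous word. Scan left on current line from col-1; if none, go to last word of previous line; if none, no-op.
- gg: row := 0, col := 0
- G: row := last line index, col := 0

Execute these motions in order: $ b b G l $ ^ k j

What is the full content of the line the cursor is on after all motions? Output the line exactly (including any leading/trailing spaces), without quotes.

Answer: rock six sand

Derivation:
After 1 ($): row=0 col=8 char='y'
After 2 (b): row=0 col=6 char='s'
After 3 (b): row=0 col=0 char='b'
After 4 (G): row=4 col=0 char='r'
After 5 (l): row=4 col=1 char='o'
After 6 ($): row=4 col=12 char='d'
After 7 (^): row=4 col=0 char='r'
After 8 (k): row=3 col=0 char='_'
After 9 (j): row=4 col=0 char='r'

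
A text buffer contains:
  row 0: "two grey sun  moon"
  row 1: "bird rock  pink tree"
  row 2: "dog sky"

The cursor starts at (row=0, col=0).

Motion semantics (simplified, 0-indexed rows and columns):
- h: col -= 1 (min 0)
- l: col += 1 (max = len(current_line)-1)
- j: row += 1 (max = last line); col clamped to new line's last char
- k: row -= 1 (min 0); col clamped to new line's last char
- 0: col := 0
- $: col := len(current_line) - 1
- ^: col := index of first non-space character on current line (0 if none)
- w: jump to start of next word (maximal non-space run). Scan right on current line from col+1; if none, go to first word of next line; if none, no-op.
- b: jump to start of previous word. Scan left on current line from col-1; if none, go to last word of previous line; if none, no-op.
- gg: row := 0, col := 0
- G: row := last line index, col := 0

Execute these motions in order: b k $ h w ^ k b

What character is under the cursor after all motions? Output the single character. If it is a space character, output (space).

After 1 (b): row=0 col=0 char='t'
After 2 (k): row=0 col=0 char='t'
After 3 ($): row=0 col=17 char='n'
After 4 (h): row=0 col=16 char='o'
After 5 (w): row=1 col=0 char='b'
After 6 (^): row=1 col=0 char='b'
After 7 (k): row=0 col=0 char='t'
After 8 (b): row=0 col=0 char='t'

Answer: t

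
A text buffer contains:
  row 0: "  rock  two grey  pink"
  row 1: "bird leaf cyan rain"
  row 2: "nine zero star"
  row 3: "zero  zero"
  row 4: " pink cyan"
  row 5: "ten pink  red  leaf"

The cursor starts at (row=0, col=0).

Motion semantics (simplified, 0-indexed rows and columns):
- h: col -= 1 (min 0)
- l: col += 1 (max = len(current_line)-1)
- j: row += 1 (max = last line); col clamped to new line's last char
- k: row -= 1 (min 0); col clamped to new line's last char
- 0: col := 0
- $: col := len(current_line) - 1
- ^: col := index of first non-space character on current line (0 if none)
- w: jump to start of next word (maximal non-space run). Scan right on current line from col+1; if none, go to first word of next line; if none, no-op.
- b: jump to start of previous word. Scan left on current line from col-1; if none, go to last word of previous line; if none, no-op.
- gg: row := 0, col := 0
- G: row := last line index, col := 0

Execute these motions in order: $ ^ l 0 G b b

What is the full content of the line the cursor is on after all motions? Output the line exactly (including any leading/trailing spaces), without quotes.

Answer:  pink cyan

Derivation:
After 1 ($): row=0 col=21 char='k'
After 2 (^): row=0 col=2 char='r'
After 3 (l): row=0 col=3 char='o'
After 4 (0): row=0 col=0 char='_'
After 5 (G): row=5 col=0 char='t'
After 6 (b): row=4 col=6 char='c'
After 7 (b): row=4 col=1 char='p'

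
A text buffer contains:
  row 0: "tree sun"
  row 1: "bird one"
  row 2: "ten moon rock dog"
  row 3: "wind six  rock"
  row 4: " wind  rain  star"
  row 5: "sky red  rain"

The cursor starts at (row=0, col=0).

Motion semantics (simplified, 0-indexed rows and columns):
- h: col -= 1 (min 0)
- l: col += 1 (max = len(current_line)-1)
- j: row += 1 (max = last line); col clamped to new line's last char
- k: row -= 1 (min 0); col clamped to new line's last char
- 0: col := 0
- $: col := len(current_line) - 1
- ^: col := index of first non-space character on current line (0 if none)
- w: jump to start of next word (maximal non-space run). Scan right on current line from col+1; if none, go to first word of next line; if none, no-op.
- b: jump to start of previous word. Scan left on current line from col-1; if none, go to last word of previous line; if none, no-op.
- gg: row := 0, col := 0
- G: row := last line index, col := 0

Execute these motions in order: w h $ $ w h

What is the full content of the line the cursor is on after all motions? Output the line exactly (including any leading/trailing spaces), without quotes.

After 1 (w): row=0 col=5 char='s'
After 2 (h): row=0 col=4 char='_'
After 3 ($): row=0 col=7 char='n'
After 4 ($): row=0 col=7 char='n'
After 5 (w): row=1 col=0 char='b'
After 6 (h): row=1 col=0 char='b'

Answer: bird one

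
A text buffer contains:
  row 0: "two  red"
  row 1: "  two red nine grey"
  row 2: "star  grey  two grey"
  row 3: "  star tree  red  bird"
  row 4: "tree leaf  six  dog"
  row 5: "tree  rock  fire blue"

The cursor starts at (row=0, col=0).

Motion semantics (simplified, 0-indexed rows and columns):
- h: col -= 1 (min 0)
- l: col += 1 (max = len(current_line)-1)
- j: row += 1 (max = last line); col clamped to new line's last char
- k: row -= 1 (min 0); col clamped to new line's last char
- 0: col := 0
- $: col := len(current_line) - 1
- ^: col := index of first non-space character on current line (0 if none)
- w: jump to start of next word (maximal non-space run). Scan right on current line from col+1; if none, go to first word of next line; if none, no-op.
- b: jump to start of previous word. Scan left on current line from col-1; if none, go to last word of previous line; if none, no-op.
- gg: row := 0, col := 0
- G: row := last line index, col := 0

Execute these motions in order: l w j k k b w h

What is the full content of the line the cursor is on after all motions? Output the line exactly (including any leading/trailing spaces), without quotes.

After 1 (l): row=0 col=1 char='w'
After 2 (w): row=0 col=5 char='r'
After 3 (j): row=1 col=5 char='_'
After 4 (k): row=0 col=5 char='r'
After 5 (k): row=0 col=5 char='r'
After 6 (b): row=0 col=0 char='t'
After 7 (w): row=0 col=5 char='r'
After 8 (h): row=0 col=4 char='_'

Answer: two  red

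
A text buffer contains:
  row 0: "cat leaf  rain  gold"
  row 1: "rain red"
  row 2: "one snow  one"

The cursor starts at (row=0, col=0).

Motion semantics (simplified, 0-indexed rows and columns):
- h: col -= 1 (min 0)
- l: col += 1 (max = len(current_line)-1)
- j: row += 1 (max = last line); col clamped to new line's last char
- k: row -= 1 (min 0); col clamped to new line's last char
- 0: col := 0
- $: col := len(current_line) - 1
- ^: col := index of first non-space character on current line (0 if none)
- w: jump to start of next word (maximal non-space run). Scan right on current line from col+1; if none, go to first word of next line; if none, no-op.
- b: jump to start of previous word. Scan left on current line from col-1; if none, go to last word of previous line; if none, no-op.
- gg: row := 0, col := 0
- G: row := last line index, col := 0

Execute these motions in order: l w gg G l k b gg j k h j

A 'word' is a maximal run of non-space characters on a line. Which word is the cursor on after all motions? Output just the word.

Answer: rain

Derivation:
After 1 (l): row=0 col=1 char='a'
After 2 (w): row=0 col=4 char='l'
After 3 (gg): row=0 col=0 char='c'
After 4 (G): row=2 col=0 char='o'
After 5 (l): row=2 col=1 char='n'
After 6 (k): row=1 col=1 char='a'
After 7 (b): row=1 col=0 char='r'
After 8 (gg): row=0 col=0 char='c'
After 9 (j): row=1 col=0 char='r'
After 10 (k): row=0 col=0 char='c'
After 11 (h): row=0 col=0 char='c'
After 12 (j): row=1 col=0 char='r'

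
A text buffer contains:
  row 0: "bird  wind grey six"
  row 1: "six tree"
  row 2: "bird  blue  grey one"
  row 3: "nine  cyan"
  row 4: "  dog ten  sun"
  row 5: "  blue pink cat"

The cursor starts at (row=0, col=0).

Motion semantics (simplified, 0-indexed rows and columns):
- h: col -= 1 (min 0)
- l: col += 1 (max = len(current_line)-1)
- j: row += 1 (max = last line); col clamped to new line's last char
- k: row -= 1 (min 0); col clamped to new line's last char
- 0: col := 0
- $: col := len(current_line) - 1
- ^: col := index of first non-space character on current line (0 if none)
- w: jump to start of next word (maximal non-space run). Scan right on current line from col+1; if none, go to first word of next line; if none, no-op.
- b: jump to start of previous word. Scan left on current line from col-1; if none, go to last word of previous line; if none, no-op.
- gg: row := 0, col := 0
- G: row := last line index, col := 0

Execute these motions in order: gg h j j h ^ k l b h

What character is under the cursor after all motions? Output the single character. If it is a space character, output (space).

Answer: s

Derivation:
After 1 (gg): row=0 col=0 char='b'
After 2 (h): row=0 col=0 char='b'
After 3 (j): row=1 col=0 char='s'
After 4 (j): row=2 col=0 char='b'
After 5 (h): row=2 col=0 char='b'
After 6 (^): row=2 col=0 char='b'
After 7 (k): row=1 col=0 char='s'
After 8 (l): row=1 col=1 char='i'
After 9 (b): row=1 col=0 char='s'
After 10 (h): row=1 col=0 char='s'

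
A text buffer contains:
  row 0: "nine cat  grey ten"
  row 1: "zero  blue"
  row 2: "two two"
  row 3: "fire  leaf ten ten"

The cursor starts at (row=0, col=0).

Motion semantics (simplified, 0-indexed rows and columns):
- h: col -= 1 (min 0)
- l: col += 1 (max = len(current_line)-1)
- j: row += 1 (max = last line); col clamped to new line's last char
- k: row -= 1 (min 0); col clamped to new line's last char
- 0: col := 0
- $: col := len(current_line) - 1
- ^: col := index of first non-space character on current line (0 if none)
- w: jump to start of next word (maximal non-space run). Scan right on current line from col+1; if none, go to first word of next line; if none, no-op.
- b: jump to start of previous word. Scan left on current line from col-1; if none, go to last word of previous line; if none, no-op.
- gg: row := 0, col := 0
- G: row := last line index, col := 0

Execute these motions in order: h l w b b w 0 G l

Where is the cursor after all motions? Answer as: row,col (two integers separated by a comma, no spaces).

Answer: 3,1

Derivation:
After 1 (h): row=0 col=0 char='n'
After 2 (l): row=0 col=1 char='i'
After 3 (w): row=0 col=5 char='c'
After 4 (b): row=0 col=0 char='n'
After 5 (b): row=0 col=0 char='n'
After 6 (w): row=0 col=5 char='c'
After 7 (0): row=0 col=0 char='n'
After 8 (G): row=3 col=0 char='f'
After 9 (l): row=3 col=1 char='i'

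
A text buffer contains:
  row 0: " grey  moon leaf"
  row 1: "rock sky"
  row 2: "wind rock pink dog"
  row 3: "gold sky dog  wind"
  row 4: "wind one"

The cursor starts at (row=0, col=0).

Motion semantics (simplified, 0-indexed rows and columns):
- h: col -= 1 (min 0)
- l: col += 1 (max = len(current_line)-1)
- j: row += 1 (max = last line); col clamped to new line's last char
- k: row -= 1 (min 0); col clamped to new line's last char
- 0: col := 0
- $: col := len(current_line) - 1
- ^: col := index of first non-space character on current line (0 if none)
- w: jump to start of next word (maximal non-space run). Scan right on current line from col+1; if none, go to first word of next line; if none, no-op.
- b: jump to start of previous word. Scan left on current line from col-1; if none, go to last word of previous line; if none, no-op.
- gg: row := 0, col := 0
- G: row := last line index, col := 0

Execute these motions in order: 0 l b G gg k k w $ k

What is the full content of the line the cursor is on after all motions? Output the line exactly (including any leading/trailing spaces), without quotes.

Answer:  grey  moon leaf

Derivation:
After 1 (0): row=0 col=0 char='_'
After 2 (l): row=0 col=1 char='g'
After 3 (b): row=0 col=1 char='g'
After 4 (G): row=4 col=0 char='w'
After 5 (gg): row=0 col=0 char='_'
After 6 (k): row=0 col=0 char='_'
After 7 (k): row=0 col=0 char='_'
After 8 (w): row=0 col=1 char='g'
After 9 ($): row=0 col=15 char='f'
After 10 (k): row=0 col=15 char='f'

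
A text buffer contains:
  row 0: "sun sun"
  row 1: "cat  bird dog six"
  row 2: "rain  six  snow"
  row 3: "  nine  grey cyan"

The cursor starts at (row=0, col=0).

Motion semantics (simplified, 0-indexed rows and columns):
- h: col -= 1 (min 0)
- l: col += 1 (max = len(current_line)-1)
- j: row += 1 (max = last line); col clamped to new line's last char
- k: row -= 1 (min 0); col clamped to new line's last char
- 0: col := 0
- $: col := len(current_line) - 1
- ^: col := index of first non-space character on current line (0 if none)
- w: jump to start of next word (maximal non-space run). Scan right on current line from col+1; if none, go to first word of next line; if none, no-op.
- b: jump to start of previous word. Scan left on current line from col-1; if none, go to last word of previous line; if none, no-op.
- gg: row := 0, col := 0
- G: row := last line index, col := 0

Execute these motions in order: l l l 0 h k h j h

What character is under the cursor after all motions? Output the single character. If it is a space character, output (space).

After 1 (l): row=0 col=1 char='u'
After 2 (l): row=0 col=2 char='n'
After 3 (l): row=0 col=3 char='_'
After 4 (0): row=0 col=0 char='s'
After 5 (h): row=0 col=0 char='s'
After 6 (k): row=0 col=0 char='s'
After 7 (h): row=0 col=0 char='s'
After 8 (j): row=1 col=0 char='c'
After 9 (h): row=1 col=0 char='c'

Answer: c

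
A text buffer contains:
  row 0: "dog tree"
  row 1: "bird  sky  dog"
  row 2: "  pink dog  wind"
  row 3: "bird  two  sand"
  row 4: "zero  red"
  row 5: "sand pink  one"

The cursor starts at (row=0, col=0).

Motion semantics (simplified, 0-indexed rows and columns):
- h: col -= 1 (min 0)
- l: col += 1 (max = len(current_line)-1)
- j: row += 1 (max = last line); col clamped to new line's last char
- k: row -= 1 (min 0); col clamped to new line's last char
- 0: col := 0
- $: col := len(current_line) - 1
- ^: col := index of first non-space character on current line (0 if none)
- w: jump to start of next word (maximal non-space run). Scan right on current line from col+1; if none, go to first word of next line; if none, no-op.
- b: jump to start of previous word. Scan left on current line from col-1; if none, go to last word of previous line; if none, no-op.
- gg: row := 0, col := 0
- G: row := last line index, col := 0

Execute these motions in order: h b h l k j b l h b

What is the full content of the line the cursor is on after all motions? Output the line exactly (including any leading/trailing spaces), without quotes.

Answer: dog tree

Derivation:
After 1 (h): row=0 col=0 char='d'
After 2 (b): row=0 col=0 char='d'
After 3 (h): row=0 col=0 char='d'
After 4 (l): row=0 col=1 char='o'
After 5 (k): row=0 col=1 char='o'
After 6 (j): row=1 col=1 char='i'
After 7 (b): row=1 col=0 char='b'
After 8 (l): row=1 col=1 char='i'
After 9 (h): row=1 col=0 char='b'
After 10 (b): row=0 col=4 char='t'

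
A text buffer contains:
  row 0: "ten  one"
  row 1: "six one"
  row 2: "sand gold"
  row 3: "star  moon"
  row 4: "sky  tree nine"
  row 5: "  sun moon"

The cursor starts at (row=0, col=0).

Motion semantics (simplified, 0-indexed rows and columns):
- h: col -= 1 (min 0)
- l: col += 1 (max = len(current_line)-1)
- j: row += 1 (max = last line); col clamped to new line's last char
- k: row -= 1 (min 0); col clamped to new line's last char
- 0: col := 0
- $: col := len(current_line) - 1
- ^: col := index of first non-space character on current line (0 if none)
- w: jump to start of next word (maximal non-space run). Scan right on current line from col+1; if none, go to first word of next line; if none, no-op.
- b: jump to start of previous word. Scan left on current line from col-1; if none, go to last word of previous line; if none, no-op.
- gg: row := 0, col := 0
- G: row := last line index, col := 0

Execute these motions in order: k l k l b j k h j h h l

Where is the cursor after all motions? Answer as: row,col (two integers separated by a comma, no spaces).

After 1 (k): row=0 col=0 char='t'
After 2 (l): row=0 col=1 char='e'
After 3 (k): row=0 col=1 char='e'
After 4 (l): row=0 col=2 char='n'
After 5 (b): row=0 col=0 char='t'
After 6 (j): row=1 col=0 char='s'
After 7 (k): row=0 col=0 char='t'
After 8 (h): row=0 col=0 char='t'
After 9 (j): row=1 col=0 char='s'
After 10 (h): row=1 col=0 char='s'
After 11 (h): row=1 col=0 char='s'
After 12 (l): row=1 col=1 char='i'

Answer: 1,1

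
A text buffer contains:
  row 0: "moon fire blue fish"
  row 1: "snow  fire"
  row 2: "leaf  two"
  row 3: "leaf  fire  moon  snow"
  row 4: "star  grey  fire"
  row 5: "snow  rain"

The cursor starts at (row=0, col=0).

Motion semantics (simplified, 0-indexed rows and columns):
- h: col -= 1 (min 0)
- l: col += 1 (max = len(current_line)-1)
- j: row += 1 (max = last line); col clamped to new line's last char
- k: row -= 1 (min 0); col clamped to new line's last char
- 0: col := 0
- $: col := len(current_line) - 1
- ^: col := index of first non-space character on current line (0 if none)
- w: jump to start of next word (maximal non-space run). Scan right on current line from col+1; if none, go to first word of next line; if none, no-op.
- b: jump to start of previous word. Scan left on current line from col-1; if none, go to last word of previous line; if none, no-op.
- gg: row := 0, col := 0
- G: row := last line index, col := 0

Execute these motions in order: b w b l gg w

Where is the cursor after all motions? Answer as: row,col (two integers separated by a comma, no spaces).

Answer: 0,5

Derivation:
After 1 (b): row=0 col=0 char='m'
After 2 (w): row=0 col=5 char='f'
After 3 (b): row=0 col=0 char='m'
After 4 (l): row=0 col=1 char='o'
After 5 (gg): row=0 col=0 char='m'
After 6 (w): row=0 col=5 char='f'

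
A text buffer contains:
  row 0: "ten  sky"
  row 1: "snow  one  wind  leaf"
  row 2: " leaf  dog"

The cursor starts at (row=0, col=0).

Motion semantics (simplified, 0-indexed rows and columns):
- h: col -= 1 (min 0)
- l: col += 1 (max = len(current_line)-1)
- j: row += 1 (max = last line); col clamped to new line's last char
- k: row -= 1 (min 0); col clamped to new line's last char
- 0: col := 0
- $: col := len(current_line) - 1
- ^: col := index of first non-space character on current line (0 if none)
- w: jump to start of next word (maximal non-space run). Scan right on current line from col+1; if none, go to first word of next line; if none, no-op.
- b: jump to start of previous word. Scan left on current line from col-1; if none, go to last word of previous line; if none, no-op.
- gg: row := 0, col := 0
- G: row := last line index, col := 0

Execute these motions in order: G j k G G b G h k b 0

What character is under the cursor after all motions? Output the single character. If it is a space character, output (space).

Answer: t

Derivation:
After 1 (G): row=2 col=0 char='_'
After 2 (j): row=2 col=0 char='_'
After 3 (k): row=1 col=0 char='s'
After 4 (G): row=2 col=0 char='_'
After 5 (G): row=2 col=0 char='_'
After 6 (b): row=1 col=17 char='l'
After 7 (G): row=2 col=0 char='_'
After 8 (h): row=2 col=0 char='_'
After 9 (k): row=1 col=0 char='s'
After 10 (b): row=0 col=5 char='s'
After 11 (0): row=0 col=0 char='t'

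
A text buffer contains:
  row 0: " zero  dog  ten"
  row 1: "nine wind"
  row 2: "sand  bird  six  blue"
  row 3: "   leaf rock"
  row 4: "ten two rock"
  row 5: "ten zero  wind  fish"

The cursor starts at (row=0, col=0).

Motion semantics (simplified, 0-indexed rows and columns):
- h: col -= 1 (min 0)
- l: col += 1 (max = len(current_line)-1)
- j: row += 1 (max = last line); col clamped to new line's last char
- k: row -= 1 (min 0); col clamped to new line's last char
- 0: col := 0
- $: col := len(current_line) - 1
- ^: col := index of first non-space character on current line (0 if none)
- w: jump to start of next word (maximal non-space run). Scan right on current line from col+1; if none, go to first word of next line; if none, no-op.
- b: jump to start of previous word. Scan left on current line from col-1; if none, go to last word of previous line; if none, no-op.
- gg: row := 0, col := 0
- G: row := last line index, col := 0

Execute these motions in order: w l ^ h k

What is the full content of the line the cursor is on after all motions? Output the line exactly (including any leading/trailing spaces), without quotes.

After 1 (w): row=0 col=1 char='z'
After 2 (l): row=0 col=2 char='e'
After 3 (^): row=0 col=1 char='z'
After 4 (h): row=0 col=0 char='_'
After 5 (k): row=0 col=0 char='_'

Answer:  zero  dog  ten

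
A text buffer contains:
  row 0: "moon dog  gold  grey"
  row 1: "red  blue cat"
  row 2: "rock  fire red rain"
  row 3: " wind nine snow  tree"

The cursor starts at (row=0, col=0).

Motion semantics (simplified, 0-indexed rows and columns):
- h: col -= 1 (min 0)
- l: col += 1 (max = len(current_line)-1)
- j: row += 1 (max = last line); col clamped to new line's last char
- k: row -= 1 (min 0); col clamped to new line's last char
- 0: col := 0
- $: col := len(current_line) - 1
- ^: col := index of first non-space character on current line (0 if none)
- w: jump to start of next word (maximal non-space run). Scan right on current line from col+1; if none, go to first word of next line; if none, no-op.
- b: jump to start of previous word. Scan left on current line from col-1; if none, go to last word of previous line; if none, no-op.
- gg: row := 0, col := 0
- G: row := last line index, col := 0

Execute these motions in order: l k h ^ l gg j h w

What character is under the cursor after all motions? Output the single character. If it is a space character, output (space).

Answer: b

Derivation:
After 1 (l): row=0 col=1 char='o'
After 2 (k): row=0 col=1 char='o'
After 3 (h): row=0 col=0 char='m'
After 4 (^): row=0 col=0 char='m'
After 5 (l): row=0 col=1 char='o'
After 6 (gg): row=0 col=0 char='m'
After 7 (j): row=1 col=0 char='r'
After 8 (h): row=1 col=0 char='r'
After 9 (w): row=1 col=5 char='b'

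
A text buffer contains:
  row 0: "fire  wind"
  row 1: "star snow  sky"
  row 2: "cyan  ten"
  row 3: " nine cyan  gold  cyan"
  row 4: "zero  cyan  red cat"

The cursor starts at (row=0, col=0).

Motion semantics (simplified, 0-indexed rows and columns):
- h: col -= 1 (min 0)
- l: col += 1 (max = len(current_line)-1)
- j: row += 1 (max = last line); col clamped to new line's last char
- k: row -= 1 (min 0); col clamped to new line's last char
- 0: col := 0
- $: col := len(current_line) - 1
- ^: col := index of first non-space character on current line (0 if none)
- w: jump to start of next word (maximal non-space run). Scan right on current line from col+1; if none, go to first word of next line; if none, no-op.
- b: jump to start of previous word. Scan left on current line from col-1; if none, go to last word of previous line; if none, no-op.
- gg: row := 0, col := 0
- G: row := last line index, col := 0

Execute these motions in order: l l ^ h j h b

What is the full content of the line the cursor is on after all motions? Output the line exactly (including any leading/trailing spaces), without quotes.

After 1 (l): row=0 col=1 char='i'
After 2 (l): row=0 col=2 char='r'
After 3 (^): row=0 col=0 char='f'
After 4 (h): row=0 col=0 char='f'
After 5 (j): row=1 col=0 char='s'
After 6 (h): row=1 col=0 char='s'
After 7 (b): row=0 col=6 char='w'

Answer: fire  wind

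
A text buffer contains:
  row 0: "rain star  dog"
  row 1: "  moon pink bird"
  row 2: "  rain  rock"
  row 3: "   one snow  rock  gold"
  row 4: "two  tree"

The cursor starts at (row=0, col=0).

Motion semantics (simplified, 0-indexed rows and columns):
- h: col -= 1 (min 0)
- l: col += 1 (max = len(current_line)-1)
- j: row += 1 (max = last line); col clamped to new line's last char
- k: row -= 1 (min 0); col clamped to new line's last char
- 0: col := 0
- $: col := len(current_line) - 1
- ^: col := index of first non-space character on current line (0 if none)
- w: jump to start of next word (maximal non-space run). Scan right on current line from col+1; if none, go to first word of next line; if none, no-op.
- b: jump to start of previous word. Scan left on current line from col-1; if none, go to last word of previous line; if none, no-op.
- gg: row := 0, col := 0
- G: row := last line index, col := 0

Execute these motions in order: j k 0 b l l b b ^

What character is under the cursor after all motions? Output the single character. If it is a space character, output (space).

Answer: r

Derivation:
After 1 (j): row=1 col=0 char='_'
After 2 (k): row=0 col=0 char='r'
After 3 (0): row=0 col=0 char='r'
After 4 (b): row=0 col=0 char='r'
After 5 (l): row=0 col=1 char='a'
After 6 (l): row=0 col=2 char='i'
After 7 (b): row=0 col=0 char='r'
After 8 (b): row=0 col=0 char='r'
After 9 (^): row=0 col=0 char='r'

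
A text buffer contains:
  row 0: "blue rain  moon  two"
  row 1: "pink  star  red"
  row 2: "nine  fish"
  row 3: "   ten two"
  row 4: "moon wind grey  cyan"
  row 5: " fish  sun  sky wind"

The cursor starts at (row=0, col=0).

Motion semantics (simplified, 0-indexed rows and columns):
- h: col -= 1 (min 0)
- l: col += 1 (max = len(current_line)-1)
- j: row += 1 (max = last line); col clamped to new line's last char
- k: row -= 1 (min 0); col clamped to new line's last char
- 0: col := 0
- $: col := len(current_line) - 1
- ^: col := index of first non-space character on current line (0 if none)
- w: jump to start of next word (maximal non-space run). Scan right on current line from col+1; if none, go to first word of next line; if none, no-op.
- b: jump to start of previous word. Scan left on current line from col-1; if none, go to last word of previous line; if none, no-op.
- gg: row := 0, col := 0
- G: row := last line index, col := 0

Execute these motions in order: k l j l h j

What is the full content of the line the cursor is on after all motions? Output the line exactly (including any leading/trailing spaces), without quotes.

Answer: nine  fish

Derivation:
After 1 (k): row=0 col=0 char='b'
After 2 (l): row=0 col=1 char='l'
After 3 (j): row=1 col=1 char='i'
After 4 (l): row=1 col=2 char='n'
After 5 (h): row=1 col=1 char='i'
After 6 (j): row=2 col=1 char='i'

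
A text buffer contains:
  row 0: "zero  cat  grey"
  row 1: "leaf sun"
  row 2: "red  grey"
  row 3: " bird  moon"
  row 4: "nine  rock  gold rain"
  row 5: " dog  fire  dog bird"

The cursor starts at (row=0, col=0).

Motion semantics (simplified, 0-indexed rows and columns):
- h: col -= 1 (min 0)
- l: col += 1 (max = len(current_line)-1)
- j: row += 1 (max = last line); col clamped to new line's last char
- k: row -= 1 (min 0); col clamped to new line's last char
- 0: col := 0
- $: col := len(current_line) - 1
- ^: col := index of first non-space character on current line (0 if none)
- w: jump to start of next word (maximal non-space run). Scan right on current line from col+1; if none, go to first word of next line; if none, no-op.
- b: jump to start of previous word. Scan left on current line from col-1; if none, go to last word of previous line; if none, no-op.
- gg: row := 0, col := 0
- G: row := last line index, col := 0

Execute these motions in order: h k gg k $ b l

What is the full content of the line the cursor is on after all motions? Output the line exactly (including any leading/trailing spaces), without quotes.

After 1 (h): row=0 col=0 char='z'
After 2 (k): row=0 col=0 char='z'
After 3 (gg): row=0 col=0 char='z'
After 4 (k): row=0 col=0 char='z'
After 5 ($): row=0 col=14 char='y'
After 6 (b): row=0 col=11 char='g'
After 7 (l): row=0 col=12 char='r'

Answer: zero  cat  grey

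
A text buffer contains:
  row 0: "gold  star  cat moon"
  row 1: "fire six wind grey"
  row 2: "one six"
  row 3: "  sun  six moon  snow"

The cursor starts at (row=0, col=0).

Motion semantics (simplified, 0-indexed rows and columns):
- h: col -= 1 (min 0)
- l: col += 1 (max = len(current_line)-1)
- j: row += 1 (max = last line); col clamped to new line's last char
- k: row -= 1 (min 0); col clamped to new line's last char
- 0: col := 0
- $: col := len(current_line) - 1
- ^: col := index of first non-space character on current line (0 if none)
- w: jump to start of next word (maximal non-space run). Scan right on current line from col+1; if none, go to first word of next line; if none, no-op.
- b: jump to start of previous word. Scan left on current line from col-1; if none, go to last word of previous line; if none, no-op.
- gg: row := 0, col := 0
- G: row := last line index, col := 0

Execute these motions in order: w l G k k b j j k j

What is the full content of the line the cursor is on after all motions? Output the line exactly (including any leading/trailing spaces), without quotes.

Answer: one six

Derivation:
After 1 (w): row=0 col=6 char='s'
After 2 (l): row=0 col=7 char='t'
After 3 (G): row=3 col=0 char='_'
After 4 (k): row=2 col=0 char='o'
After 5 (k): row=1 col=0 char='f'
After 6 (b): row=0 col=16 char='m'
After 7 (j): row=1 col=16 char='e'
After 8 (j): row=2 col=6 char='x'
After 9 (k): row=1 col=6 char='i'
After 10 (j): row=2 col=6 char='x'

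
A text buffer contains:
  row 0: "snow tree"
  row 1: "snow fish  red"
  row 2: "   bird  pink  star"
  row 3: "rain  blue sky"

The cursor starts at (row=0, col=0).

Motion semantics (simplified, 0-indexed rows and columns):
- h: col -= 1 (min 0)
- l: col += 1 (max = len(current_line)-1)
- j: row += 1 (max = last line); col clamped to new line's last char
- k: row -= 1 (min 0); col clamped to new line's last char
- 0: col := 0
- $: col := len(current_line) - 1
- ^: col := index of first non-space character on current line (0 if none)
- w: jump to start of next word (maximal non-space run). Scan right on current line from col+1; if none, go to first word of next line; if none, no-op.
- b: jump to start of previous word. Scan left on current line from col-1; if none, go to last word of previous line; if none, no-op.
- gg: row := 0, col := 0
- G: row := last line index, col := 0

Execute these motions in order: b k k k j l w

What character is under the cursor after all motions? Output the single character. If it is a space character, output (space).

After 1 (b): row=0 col=0 char='s'
After 2 (k): row=0 col=0 char='s'
After 3 (k): row=0 col=0 char='s'
After 4 (k): row=0 col=0 char='s'
After 5 (j): row=1 col=0 char='s'
After 6 (l): row=1 col=1 char='n'
After 7 (w): row=1 col=5 char='f'

Answer: f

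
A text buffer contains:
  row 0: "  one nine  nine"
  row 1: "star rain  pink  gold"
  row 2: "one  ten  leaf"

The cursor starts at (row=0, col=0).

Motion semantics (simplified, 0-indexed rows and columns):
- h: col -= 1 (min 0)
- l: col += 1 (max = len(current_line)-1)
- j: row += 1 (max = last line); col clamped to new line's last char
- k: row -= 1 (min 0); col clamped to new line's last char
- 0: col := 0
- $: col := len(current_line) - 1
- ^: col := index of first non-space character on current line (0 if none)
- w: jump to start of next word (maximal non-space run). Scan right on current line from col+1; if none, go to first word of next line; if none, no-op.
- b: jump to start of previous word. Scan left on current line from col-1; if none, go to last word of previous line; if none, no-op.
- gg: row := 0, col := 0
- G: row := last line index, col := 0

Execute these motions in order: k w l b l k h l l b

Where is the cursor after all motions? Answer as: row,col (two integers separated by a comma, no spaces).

Answer: 0,2

Derivation:
After 1 (k): row=0 col=0 char='_'
After 2 (w): row=0 col=2 char='o'
After 3 (l): row=0 col=3 char='n'
After 4 (b): row=0 col=2 char='o'
After 5 (l): row=0 col=3 char='n'
After 6 (k): row=0 col=3 char='n'
After 7 (h): row=0 col=2 char='o'
After 8 (l): row=0 col=3 char='n'
After 9 (l): row=0 col=4 char='e'
After 10 (b): row=0 col=2 char='o'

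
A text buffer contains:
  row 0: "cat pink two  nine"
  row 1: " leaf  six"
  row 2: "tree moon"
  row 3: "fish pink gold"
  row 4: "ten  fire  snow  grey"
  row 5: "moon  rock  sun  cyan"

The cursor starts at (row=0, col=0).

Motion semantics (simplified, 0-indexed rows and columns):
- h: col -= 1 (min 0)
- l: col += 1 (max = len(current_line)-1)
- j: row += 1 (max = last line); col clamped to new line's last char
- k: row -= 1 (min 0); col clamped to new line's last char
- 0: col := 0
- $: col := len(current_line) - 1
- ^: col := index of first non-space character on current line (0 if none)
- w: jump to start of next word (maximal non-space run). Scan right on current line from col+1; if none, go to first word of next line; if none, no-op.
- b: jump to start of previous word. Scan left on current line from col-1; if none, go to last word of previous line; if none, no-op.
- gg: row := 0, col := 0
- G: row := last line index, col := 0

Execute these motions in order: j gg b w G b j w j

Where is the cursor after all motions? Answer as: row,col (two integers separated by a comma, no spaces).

Answer: 5,17

Derivation:
After 1 (j): row=1 col=0 char='_'
After 2 (gg): row=0 col=0 char='c'
After 3 (b): row=0 col=0 char='c'
After 4 (w): row=0 col=4 char='p'
After 5 (G): row=5 col=0 char='m'
After 6 (b): row=4 col=17 char='g'
After 7 (j): row=5 col=17 char='c'
After 8 (w): row=5 col=17 char='c'
After 9 (j): row=5 col=17 char='c'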